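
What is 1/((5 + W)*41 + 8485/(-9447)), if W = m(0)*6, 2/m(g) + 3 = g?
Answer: 9447/378842 ≈ 0.024937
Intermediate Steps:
m(g) = 2/(-3 + g)
W = -4 (W = (2/(-3 + 0))*6 = (2/(-3))*6 = (2*(-1/3))*6 = -2/3*6 = -4)
1/((5 + W)*41 + 8485/(-9447)) = 1/((5 - 4)*41 + 8485/(-9447)) = 1/(1*41 + 8485*(-1/9447)) = 1/(41 - 8485/9447) = 1/(378842/9447) = 9447/378842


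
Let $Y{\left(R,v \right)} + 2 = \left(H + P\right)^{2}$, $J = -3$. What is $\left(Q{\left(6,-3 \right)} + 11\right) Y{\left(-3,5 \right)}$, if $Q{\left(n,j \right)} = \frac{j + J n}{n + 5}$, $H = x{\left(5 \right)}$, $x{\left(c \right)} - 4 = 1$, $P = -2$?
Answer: $\frac{700}{11} \approx 63.636$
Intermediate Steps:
$x{\left(c \right)} = 5$ ($x{\left(c \right)} = 4 + 1 = 5$)
$H = 5$
$Q{\left(n,j \right)} = \frac{j - 3 n}{5 + n}$ ($Q{\left(n,j \right)} = \frac{j - 3 n}{n + 5} = \frac{j - 3 n}{5 + n}$)
$Y{\left(R,v \right)} = 7$ ($Y{\left(R,v \right)} = -2 + \left(5 - 2\right)^{2} = -2 + 3^{2} = -2 + 9 = 7$)
$\left(Q{\left(6,-3 \right)} + 11\right) Y{\left(-3,5 \right)} = \left(\frac{-3 - 18}{5 + 6} + 11\right) 7 = \left(\frac{-3 - 18}{11} + 11\right) 7 = \left(\frac{1}{11} \left(-21\right) + 11\right) 7 = \left(- \frac{21}{11} + 11\right) 7 = \frac{100}{11} \cdot 7 = \frac{700}{11}$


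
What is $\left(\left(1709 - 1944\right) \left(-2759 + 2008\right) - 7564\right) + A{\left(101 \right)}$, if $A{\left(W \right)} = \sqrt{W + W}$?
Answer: $168921 + \sqrt{202} \approx 1.6894 \cdot 10^{5}$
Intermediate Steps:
$A{\left(W \right)} = \sqrt{2} \sqrt{W}$ ($A{\left(W \right)} = \sqrt{2 W} = \sqrt{2} \sqrt{W}$)
$\left(\left(1709 - 1944\right) \left(-2759 + 2008\right) - 7564\right) + A{\left(101 \right)} = \left(\left(1709 - 1944\right) \left(-2759 + 2008\right) - 7564\right) + \sqrt{2} \sqrt{101} = \left(\left(-235\right) \left(-751\right) - 7564\right) + \sqrt{202} = \left(176485 - 7564\right) + \sqrt{202} = 168921 + \sqrt{202}$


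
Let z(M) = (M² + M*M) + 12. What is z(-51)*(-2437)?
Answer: -12706518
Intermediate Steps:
z(M) = 12 + 2*M² (z(M) = (M² + M²) + 12 = 2*M² + 12 = 12 + 2*M²)
z(-51)*(-2437) = (12 + 2*(-51)²)*(-2437) = (12 + 2*2601)*(-2437) = (12 + 5202)*(-2437) = 5214*(-2437) = -12706518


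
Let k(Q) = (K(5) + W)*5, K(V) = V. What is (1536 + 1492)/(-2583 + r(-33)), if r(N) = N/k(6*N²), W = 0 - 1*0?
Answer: -18925/16152 ≈ -1.1717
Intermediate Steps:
W = 0 (W = 0 + 0 = 0)
k(Q) = 25 (k(Q) = (5 + 0)*5 = 5*5 = 25)
r(N) = N/25
(1536 + 1492)/(-2583 + r(-33)) = (1536 + 1492)/(-2583 + (1/25)*(-33)) = 3028/(-2583 - 33/25) = 3028/(-64608/25) = 3028*(-25/64608) = -18925/16152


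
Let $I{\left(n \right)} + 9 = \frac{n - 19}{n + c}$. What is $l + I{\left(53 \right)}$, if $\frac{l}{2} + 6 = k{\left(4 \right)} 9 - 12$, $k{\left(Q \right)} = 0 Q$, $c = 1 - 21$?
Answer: $- \frac{1451}{33} \approx -43.97$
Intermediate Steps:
$c = -20$ ($c = 1 - 21 = -20$)
$k{\left(Q \right)} = 0$
$I{\left(n \right)} = -9 + \frac{-19 + n}{-20 + n}$ ($I{\left(n \right)} = -9 + \frac{n - 19}{n - 20} = -9 + \frac{-19 + n}{-20 + n}$)
$l = -36$ ($l = -12 + 2 \left(0 \cdot 9 - 12\right) = -12 + 2 \left(0 - 12\right) = -12 + 2 \left(-12\right) = -12 - 24 = -36$)
$l + I{\left(53 \right)} = -36 + \frac{161 - 424}{-20 + 53} = -36 + \frac{161 - 424}{33} = -36 + \frac{1}{33} \left(-263\right) = -36 - \frac{263}{33} = - \frac{1451}{33}$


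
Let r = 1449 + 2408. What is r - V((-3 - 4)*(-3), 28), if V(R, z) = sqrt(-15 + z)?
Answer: 3857 - sqrt(13) ≈ 3853.4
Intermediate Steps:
r = 3857
r - V((-3 - 4)*(-3), 28) = 3857 - sqrt(-15 + 28) = 3857 - sqrt(13)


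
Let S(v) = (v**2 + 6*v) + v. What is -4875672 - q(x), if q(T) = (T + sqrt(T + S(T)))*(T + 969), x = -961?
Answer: -4867984 - 248*sqrt(953) ≈ -4.8756e+6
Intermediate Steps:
S(v) = v**2 + 7*v
q(T) = (969 + T)*(T + sqrt(T + T*(7 + T))) (q(T) = (T + sqrt(T + T*(7 + T)))*(T + 969) = (T + sqrt(T + T*(7 + T)))*(969 + T) = (969 + T)*(T + sqrt(T + T*(7 + T))))
-4875672 - q(x) = -4875672 - ((-961)**2 + 969*(-961) + 969*sqrt(-961*(8 - 961)) - 961*31*sqrt(953)) = -4875672 - (923521 - 931209 + 969*sqrt(-961*(-953)) - 961*31*sqrt(953)) = -4875672 - (923521 - 931209 + 969*sqrt(915833) - 29791*sqrt(953)) = -4875672 - (923521 - 931209 + 969*(31*sqrt(953)) - 29791*sqrt(953)) = -4875672 - (923521 - 931209 + 30039*sqrt(953) - 29791*sqrt(953)) = -4875672 - (-7688 + 248*sqrt(953)) = -4875672 + (7688 - 248*sqrt(953)) = -4867984 - 248*sqrt(953)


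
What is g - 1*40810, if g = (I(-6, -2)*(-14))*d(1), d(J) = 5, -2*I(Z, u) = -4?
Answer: -40950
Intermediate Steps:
I(Z, u) = 2 (I(Z, u) = -1/2*(-4) = 2)
g = -140 (g = (2*(-14))*5 = -28*5 = -140)
g - 1*40810 = -140 - 1*40810 = -140 - 40810 = -40950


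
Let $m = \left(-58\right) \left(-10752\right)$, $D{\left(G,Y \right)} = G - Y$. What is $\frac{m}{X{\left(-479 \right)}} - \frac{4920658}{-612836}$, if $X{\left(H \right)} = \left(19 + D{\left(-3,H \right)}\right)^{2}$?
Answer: $\frac{264643093571}{25026690150} \approx 10.574$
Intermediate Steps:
$X{\left(H \right)} = \left(16 - H\right)^{2}$ ($X{\left(H \right)} = \left(19 - \left(3 + H\right)\right)^{2} = \left(16 - H\right)^{2}$)
$m = 623616$
$\frac{m}{X{\left(-479 \right)}} - \frac{4920658}{-612836} = \frac{623616}{\left(-16 - 479\right)^{2}} - \frac{4920658}{-612836} = \frac{623616}{\left(-495\right)^{2}} - - \frac{2460329}{306418} = \frac{623616}{245025} + \frac{2460329}{306418} = 623616 \cdot \frac{1}{245025} + \frac{2460329}{306418} = \frac{207872}{81675} + \frac{2460329}{306418} = \frac{264643093571}{25026690150}$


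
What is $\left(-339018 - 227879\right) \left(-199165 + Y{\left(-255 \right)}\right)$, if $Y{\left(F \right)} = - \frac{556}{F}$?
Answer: $\frac{28790725261543}{255} \approx 1.129 \cdot 10^{11}$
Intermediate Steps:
$\left(-339018 - 227879\right) \left(-199165 + Y{\left(-255 \right)}\right) = \left(-339018 - 227879\right) \left(-199165 - \frac{556}{-255}\right) = - 566897 \left(-199165 - - \frac{556}{255}\right) = - 566897 \left(-199165 + \frac{556}{255}\right) = \left(-566897\right) \left(- \frac{50786519}{255}\right) = \frac{28790725261543}{255}$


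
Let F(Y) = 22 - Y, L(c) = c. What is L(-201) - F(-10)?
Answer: -233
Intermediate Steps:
L(-201) - F(-10) = -201 - (22 - 1*(-10)) = -201 - (22 + 10) = -201 - 1*32 = -201 - 32 = -233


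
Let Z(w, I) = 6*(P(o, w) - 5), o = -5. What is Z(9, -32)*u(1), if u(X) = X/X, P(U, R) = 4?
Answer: -6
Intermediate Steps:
Z(w, I) = -6 (Z(w, I) = 6*(4 - 5) = 6*(-1) = -6)
u(X) = 1
Z(9, -32)*u(1) = -6*1 = -6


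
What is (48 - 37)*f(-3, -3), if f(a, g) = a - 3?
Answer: -66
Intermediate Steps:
f(a, g) = -3 + a
(48 - 37)*f(-3, -3) = (48 - 37)*(-3 - 3) = 11*(-6) = -66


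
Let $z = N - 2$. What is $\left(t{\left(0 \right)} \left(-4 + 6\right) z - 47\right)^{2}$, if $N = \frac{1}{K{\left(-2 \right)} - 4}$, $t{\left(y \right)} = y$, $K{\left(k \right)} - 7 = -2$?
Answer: $2209$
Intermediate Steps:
$K{\left(k \right)} = 5$ ($K{\left(k \right)} = 7 - 2 = 5$)
$N = 1$ ($N = \frac{1}{5 - 4} = 1^{-1} = 1$)
$z = -1$ ($z = 1 - 2 = -1$)
$\left(t{\left(0 \right)} \left(-4 + 6\right) z - 47\right)^{2} = \left(0 \left(-4 + 6\right) \left(-1\right) - 47\right)^{2} = \left(0 \cdot 2 \left(-1\right) - 47\right)^{2} = \left(0 \left(-1\right) - 47\right)^{2} = \left(0 - 47\right)^{2} = \left(-47\right)^{2} = 2209$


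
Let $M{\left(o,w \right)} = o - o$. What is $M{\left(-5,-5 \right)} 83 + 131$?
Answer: $131$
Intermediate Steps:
$M{\left(o,w \right)} = 0$
$M{\left(-5,-5 \right)} 83 + 131 = 0 \cdot 83 + 131 = 0 + 131 = 131$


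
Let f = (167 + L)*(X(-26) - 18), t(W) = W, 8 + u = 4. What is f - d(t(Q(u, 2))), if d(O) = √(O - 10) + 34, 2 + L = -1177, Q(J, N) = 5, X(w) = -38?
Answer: 56638 - I*√5 ≈ 56638.0 - 2.2361*I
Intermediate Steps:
u = -4 (u = -8 + 4 = -4)
L = -1179 (L = -2 - 1177 = -1179)
d(O) = 34 + √(-10 + O) (d(O) = √(-10 + O) + 34 = 34 + √(-10 + O))
f = 56672 (f = (167 - 1179)*(-38 - 18) = -1012*(-56) = 56672)
f - d(t(Q(u, 2))) = 56672 - (34 + √(-10 + 5)) = 56672 - (34 + √(-5)) = 56672 - (34 + I*√5) = 56672 + (-34 - I*√5) = 56638 - I*√5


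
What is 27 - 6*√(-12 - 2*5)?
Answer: 27 - 6*I*√22 ≈ 27.0 - 28.142*I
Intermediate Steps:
27 - 6*√(-12 - 2*5) = 27 - 6*√(-12 - 10) = 27 - 6*I*√22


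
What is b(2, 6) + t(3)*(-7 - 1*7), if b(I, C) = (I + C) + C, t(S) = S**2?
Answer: -112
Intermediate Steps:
b(I, C) = I + 2*C (b(I, C) = (C + I) + C = I + 2*C)
b(2, 6) + t(3)*(-7 - 1*7) = (2 + 2*6) + 3**2*(-7 - 1*7) = (2 + 12) + 9*(-7 - 7) = 14 + 9*(-14) = 14 - 126 = -112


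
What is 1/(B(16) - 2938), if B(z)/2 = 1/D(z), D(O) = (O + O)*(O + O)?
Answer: -512/1504255 ≈ -0.00034037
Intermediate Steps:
D(O) = 4*O² (D(O) = (2*O)*(2*O) = 4*O²)
B(z) = 1/(2*z²) (B(z) = 2/((4*z²)) = 2*(1/(4*z²)) = 1/(2*z²))
1/(B(16) - 2938) = 1/((½)/16² - 2938) = 1/((½)*(1/256) - 2938) = 1/(1/512 - 2938) = 1/(-1504255/512) = -512/1504255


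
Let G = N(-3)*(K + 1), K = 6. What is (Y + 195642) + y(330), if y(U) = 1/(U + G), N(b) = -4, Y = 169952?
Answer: 110409389/302 ≈ 3.6559e+5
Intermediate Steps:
G = -28 (G = -4*(6 + 1) = -4*7 = -28)
y(U) = 1/(-28 + U) (y(U) = 1/(U - 28) = 1/(-28 + U))
(Y + 195642) + y(330) = (169952 + 195642) + 1/(-28 + 330) = 365594 + 1/302 = 110409389/302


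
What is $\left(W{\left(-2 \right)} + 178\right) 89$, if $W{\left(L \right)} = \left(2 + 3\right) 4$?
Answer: $17622$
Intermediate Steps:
$W{\left(L \right)} = 20$ ($W{\left(L \right)} = 5 \cdot 4 = 20$)
$\left(W{\left(-2 \right)} + 178\right) 89 = \left(20 + 178\right) 89 = 198 \cdot 89 = 17622$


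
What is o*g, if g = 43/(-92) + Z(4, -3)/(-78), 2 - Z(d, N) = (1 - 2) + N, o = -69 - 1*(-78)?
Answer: -5859/1196 ≈ -4.8988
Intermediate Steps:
o = 9 (o = -69 + 78 = 9)
Z(d, N) = 3 - N (Z(d, N) = 2 - ((1 - 2) + N) = 2 - (-1 + N) = 2 + (1 - N) = 3 - N)
g = -651/1196 (g = 43/(-92) + (3 - 1*(-3))/(-78) = 43*(-1/92) + (3 + 3)*(-1/78) = -43/92 + 6*(-1/78) = -43/92 - 1/13 = -651/1196 ≈ -0.54431)
o*g = 9*(-651/1196) = -5859/1196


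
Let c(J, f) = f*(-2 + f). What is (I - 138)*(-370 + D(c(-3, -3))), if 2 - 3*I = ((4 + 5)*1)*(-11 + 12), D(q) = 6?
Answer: 153244/3 ≈ 51081.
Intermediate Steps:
I = -7/3 (I = 2/3 - (4 + 5)*1*(-11 + 12)/3 = 2/3 - 9*1/3 = 2/3 - 3 = -7/3 ≈ -2.3333)
(I - 138)*(-370 + D(c(-3, -3))) = (-7/3 - 138)*(-370 + 6) = -421/3*(-364) = 153244/3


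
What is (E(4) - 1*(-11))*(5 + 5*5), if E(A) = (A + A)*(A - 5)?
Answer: 90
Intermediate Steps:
E(A) = 2*A*(-5 + A) (E(A) = (2*A)*(-5 + A) = 2*A*(-5 + A))
(E(4) - 1*(-11))*(5 + 5*5) = (2*4*(-5 + 4) - 1*(-11))*(5 + 5*5) = (2*4*(-1) + 11)*(5 + 25) = (-8 + 11)*30 = 3*30 = 90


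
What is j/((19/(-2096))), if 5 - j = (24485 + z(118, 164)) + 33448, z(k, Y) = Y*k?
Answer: 161978880/19 ≈ 8.5252e+6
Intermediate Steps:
j = -77280 (j = 5 - ((24485 + 164*118) + 33448) = 5 - ((24485 + 19352) + 33448) = 5 - (43837 + 33448) = 5 - 1*77285 = 5 - 77285 = -77280)
j/((19/(-2096))) = -77280/(19/(-2096)) = -77280/(19*(-1/2096)) = -77280/(-19/2096) = -77280*(-2096/19) = 161978880/19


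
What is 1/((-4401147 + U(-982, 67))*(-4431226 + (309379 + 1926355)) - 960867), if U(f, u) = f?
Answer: 1/9664838041601 ≈ 1.0347e-13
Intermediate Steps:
1/((-4401147 + U(-982, 67))*(-4431226 + (309379 + 1926355)) - 960867) = 1/((-4401147 - 982)*(-4431226 + (309379 + 1926355)) - 960867) = 1/(-4402129*(-4431226 + 2235734) - 960867) = 1/(-4402129*(-2195492) - 960867) = 1/(9664839002468 - 960867) = 1/9664838041601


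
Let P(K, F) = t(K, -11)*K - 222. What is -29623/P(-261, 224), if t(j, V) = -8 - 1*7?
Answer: -29623/3693 ≈ -8.0214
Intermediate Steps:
t(j, V) = -15 (t(j, V) = -8 - 7 = -15)
P(K, F) = -222 - 15*K (P(K, F) = -15*K - 222 = -222 - 15*K)
-29623/P(-261, 224) = -29623/(-222 - 15*(-261)) = -29623/(-222 + 3915) = -29623/3693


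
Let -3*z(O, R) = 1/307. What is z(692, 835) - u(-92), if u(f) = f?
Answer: 84731/921 ≈ 91.999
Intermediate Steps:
z(O, R) = -1/921 (z(O, R) = -1/3/307 = -1/3*1/307 = -1/921)
z(692, 835) - u(-92) = -1/921 - 1*(-92) = -1/921 + 92 = 84731/921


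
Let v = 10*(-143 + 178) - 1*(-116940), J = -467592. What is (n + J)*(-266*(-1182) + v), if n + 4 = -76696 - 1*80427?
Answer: -269692441738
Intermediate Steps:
v = 117290 (v = 10*35 + 116940 = 350 + 116940 = 117290)
n = -157127 (n = -4 + (-76696 - 1*80427) = -4 + (-76696 - 80427) = -4 - 157123 = -157127)
(n + J)*(-266*(-1182) + v) = (-157127 - 467592)*(-266*(-1182) + 117290) = -624719*(314412 + 117290) = -624719*431702 = -269692441738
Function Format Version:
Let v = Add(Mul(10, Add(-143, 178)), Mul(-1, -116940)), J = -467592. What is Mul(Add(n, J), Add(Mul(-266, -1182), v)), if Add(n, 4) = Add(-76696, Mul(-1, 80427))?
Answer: -269692441738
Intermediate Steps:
v = 117290 (v = Add(Mul(10, 35), 116940) = Add(350, 116940) = 117290)
n = -157127 (n = Add(-4, Add(-76696, Mul(-1, 80427))) = Add(-4, Add(-76696, -80427)) = Add(-4, -157123) = -157127)
Mul(Add(n, J), Add(Mul(-266, -1182), v)) = Mul(Add(-157127, -467592), Add(Mul(-266, -1182), 117290)) = Mul(-624719, Add(314412, 117290)) = Mul(-624719, 431702) = -269692441738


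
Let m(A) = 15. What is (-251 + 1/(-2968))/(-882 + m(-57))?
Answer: 248323/857752 ≈ 0.28950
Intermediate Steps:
(-251 + 1/(-2968))/(-882 + m(-57)) = (-251 + 1/(-2968))/(-882 + 15) = (-251 - 1/2968)/(-867) = -744969/2968*(-1/867) = 248323/857752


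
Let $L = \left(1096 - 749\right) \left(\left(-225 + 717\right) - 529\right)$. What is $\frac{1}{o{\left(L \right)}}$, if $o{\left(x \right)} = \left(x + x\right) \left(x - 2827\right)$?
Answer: $\frac{1}{402271548} \approx 2.4859 \cdot 10^{-9}$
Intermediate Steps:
$L = -12839$ ($L = 347 \left(492 - 529\right) = 347 \left(-37\right) = -12839$)
$o{\left(x \right)} = 2 x \left(-2827 + x\right)$
$\frac{1}{o{\left(L \right)}} = \frac{1}{2 \left(-12839\right) \left(-2827 - 12839\right)} = \frac{1}{2 \left(-12839\right) \left(-15666\right)} = \frac{1}{402271548}$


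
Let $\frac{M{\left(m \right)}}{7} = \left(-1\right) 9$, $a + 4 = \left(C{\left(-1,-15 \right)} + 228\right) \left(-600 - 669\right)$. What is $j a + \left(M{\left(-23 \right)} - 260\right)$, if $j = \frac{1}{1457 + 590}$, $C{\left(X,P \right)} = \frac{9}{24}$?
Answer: $- \frac{7607943}{16376} \approx -464.58$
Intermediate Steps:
$C{\left(X,P \right)} = \frac{3}{8}$ ($C{\left(X,P \right)} = 9 \cdot \frac{1}{24} = \frac{3}{8}$)
$a = - \frac{2318495}{8}$ ($a = -4 + \left(\frac{3}{8} + 228\right) \left(-600 - 669\right) = -4 + \frac{1827}{8} \left(-1269\right) = -4 - \frac{2318463}{8} = - \frac{2318495}{8} \approx -2.8981 \cdot 10^{5}$)
$j = \frac{1}{2047} \approx 0.00048852$
$M{\left(m \right)} = -63$ ($M{\left(m \right)} = 7 \left(\left(-1\right) 9\right) = 7 \left(-9\right) = -63$)
$j a + \left(M{\left(-23 \right)} - 260\right) = \frac{1}{2047} \left(- \frac{2318495}{8}\right) - 323 = - \frac{2318495}{16376} - 323 = - \frac{7607943}{16376}$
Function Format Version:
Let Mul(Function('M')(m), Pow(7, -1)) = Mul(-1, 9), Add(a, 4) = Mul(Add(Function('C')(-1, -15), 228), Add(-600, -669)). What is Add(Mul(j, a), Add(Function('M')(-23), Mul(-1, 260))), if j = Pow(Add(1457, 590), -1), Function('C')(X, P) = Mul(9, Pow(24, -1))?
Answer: Rational(-7607943, 16376) ≈ -464.58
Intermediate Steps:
Function('C')(X, P) = Rational(3, 8) (Function('C')(X, P) = Mul(9, Rational(1, 24)) = Rational(3, 8))
a = Rational(-2318495, 8) (a = Add(-4, Mul(Add(Rational(3, 8), 228), Add(-600, -669))) = Add(-4, Mul(Rational(1827, 8), -1269)) = Add(-4, Rational(-2318463, 8)) = Rational(-2318495, 8) ≈ -2.8981e+5)
j = Rational(1, 2047) (j = Pow(2047, -1) = Rational(1, 2047) ≈ 0.00048852)
Function('M')(m) = -63 (Function('M')(m) = Mul(7, Mul(-1, 9)) = Mul(7, -9) = -63)
Add(Mul(j, a), Add(Function('M')(-23), Mul(-1, 260))) = Add(Mul(Rational(1, 2047), Rational(-2318495, 8)), Add(-63, Mul(-1, 260))) = Add(Rational(-2318495, 16376), Add(-63, -260)) = Add(Rational(-2318495, 16376), -323) = Rational(-7607943, 16376)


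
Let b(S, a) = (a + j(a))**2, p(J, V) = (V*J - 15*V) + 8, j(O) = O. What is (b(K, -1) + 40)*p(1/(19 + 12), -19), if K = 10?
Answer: 398816/31 ≈ 12865.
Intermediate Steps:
p(J, V) = 8 - 15*V + J*V (p(J, V) = (J*V - 15*V) + 8 = (-15*V + J*V) + 8 = 8 - 15*V + J*V)
b(S, a) = 4*a**2 (b(S, a) = (a + a)**2 = (2*a)**2 = 4*a**2)
(b(K, -1) + 40)*p(1/(19 + 12), -19) = (4*(-1)**2 + 40)*(8 - 15*(-19) - 19/(19 + 12)) = (4*1 + 40)*(8 + 285 - 19/31) = (4 + 40)*(8 + 285 + (1/31)*(-19)) = 44*(8 + 285 - 19/31) = 44*(9064/31) = 398816/31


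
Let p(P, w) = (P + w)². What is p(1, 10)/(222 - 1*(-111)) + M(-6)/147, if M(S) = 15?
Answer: 7594/16317 ≈ 0.46540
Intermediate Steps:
p(1, 10)/(222 - 1*(-111)) + M(-6)/147 = (1 + 10)²/(222 - 1*(-111)) + 15/147 = 11²/(222 + 111) + 15*(1/147) = 121/333 + 5/49 = 7594/16317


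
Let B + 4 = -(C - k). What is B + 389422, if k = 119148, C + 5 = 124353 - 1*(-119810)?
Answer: 264408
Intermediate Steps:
C = 244158 (C = -5 + (124353 - 1*(-119810)) = -5 + (124353 + 119810) = -5 + 244163 = 244158)
B = -125014 (B = -4 - (244158 - 1*119148) = -4 - (244158 - 119148) = -4 - 1*125010 = -4 - 125010 = -125014)
B + 389422 = -125014 + 389422 = 264408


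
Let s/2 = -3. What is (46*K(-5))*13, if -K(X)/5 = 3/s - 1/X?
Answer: 897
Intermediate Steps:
s = -6 (s = 2*(-3) = -6)
K(X) = 5/2 + 5/X (K(X) = -5*(3/(-6) - 1/X) = -5*(3*(-1/6) - 1/X) = -5*(-1/2 - 1/X) = 5/2 + 5/X)
(46*K(-5))*13 = (46*(5/2 + 5/(-5)))*13 = (46*(5/2 + 5*(-1/5)))*13 = (46*(5/2 - 1))*13 = (46*(3/2))*13 = 69*13 = 897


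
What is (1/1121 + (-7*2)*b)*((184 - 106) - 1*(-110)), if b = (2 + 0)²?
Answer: -11801700/1121 ≈ -10528.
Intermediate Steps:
b = 4 (b = 2² = 4)
(1/1121 + (-7*2)*b)*((184 - 106) - 1*(-110)) = (1/1121 - 7*2*4)*((184 - 106) - 1*(-110)) = (1/1121 - 14*4)*(78 + 110) = (1/1121 - 56)*188 = -62775/1121*188 = -11801700/1121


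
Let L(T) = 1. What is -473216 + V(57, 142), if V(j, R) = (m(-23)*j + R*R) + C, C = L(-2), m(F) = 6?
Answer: -452709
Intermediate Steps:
C = 1
V(j, R) = 1 + R² + 6*j (V(j, R) = (6*j + R*R) + 1 = (6*j + R²) + 1 = (R² + 6*j) + 1 = 1 + R² + 6*j)
-473216 + V(57, 142) = -473216 + (1 + 142² + 6*57) = -473216 + (1 + 20164 + 342) = -473216 + 20507 = -452709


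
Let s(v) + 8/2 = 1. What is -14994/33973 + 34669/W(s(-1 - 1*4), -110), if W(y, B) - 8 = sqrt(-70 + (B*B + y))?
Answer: -9601852718/406418999 + 34669*sqrt(12027)/11963 ≈ 294.19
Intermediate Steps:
s(v) = -3 (s(v) = -4 + 1 = -3)
W(y, B) = 8 + sqrt(-70 + y + B**2) (W(y, B) = 8 + sqrt(-70 + (B*B + y)) = 8 + sqrt(-70 + (B**2 + y)) = 8 + sqrt(-70 + (y + B**2)) = 8 + sqrt(-70 + y + B**2))
-14994/33973 + 34669/W(s(-1 - 1*4), -110) = -14994/33973 + 34669/(8 + sqrt(-70 - 3 + (-110)**2)) = -14994*1/33973 + 34669/(8 + sqrt(-70 - 3 + 12100)) = -14994/33973 + 34669/(8 + sqrt(12027))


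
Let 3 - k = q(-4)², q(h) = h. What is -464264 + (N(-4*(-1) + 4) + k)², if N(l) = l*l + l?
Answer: -460783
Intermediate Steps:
N(l) = l + l² (N(l) = l² + l = l + l²)
k = -13 (k = 3 - 1*(-4)² = 3 - 1*16 = 3 - 16 = -13)
-464264 + (N(-4*(-1) + 4) + k)² = -464264 + ((-4*(-1) + 4)*(1 + (-4*(-1) + 4)) - 13)² = -464264 + ((4 + 4)*(1 + (4 + 4)) - 13)² = -464264 + (8*(1 + 8) - 13)² = -464264 + (8*9 - 13)² = -464264 + (72 - 13)² = -464264 + 59² = -464264 + 3481 = -460783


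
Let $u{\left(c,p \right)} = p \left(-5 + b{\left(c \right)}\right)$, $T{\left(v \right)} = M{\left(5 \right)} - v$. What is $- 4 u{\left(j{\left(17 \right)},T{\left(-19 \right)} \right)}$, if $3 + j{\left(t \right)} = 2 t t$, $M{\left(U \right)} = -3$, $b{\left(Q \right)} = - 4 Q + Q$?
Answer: $110720$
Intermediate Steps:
$b{\left(Q \right)} = - 3 Q$
$j{\left(t \right)} = -3 + 2 t^{2}$ ($j{\left(t \right)} = -3 + 2 t t = -3 + 2 t^{2}$)
$T{\left(v \right)} = -3 - v$
$u{\left(c,p \right)} = p \left(-5 - 3 c\right)$
$- 4 u{\left(j{\left(17 \right)},T{\left(-19 \right)} \right)} = - 4 \left(- \left(-3 - -19\right) \left(5 + 3 \left(-3 + 2 \cdot 17^{2}\right)\right)\right) = - 4 \left(- \left(-3 + 19\right) \left(5 + 3 \left(-3 + 2 \cdot 289\right)\right)\right) = - 4 \left(\left(-1\right) 16 \left(5 + 3 \left(-3 + 578\right)\right)\right) = - 4 \left(\left(-1\right) 16 \left(5 + 3 \cdot 575\right)\right) = - 4 \left(\left(-1\right) 16 \left(5 + 1725\right)\right) = - 4 \left(\left(-1\right) 16 \cdot 1730\right) = \left(-4\right) \left(-27680\right) = 110720$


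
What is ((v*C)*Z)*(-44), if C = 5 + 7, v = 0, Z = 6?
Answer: 0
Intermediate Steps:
C = 12
((v*C)*Z)*(-44) = ((0*12)*6)*(-44) = (0*6)*(-44) = 0*(-44) = 0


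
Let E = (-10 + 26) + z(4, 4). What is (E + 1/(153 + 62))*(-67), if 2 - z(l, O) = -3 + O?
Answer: -244952/215 ≈ -1139.3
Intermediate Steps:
z(l, O) = 5 - O (z(l, O) = 2 - (-3 + O) = 2 + (3 - O) = 5 - O)
E = 17 (E = (-10 + 26) + (5 - 1*4) = 16 + (5 - 4) = 16 + 1 = 17)
(E + 1/(153 + 62))*(-67) = (17 + 1/(153 + 62))*(-67) = (17 + 1/215)*(-67) = (3656/215)*(-67) = -244952/215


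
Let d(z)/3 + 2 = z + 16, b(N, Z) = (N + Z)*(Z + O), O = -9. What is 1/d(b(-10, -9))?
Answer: 1/1068 ≈ 0.00093633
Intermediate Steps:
b(N, Z) = (-9 + Z)*(N + Z) (b(N, Z) = (N + Z)*(Z - 9) = (N + Z)*(-9 + Z) = (-9 + Z)*(N + Z))
d(z) = 42 + 3*z (d(z) = -6 + 3*(z + 16) = -6 + 3*(16 + z) = -6 + (48 + 3*z) = 42 + 3*z)
1/d(b(-10, -9)) = 1/(42 + 3*((-9)² - 9*(-10) - 9*(-9) - 10*(-9))) = 1/(42 + 3*(81 + 90 + 81 + 90)) = 1/(42 + 3*342) = 1/(42 + 1026) = 1/1068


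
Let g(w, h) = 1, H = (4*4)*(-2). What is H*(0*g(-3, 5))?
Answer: 0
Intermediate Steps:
H = -32 (H = 16*(-2) = -32)
H*(0*g(-3, 5)) = -0 = -32*0 = 0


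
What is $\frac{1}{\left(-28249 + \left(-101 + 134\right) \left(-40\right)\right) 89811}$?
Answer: $- \frac{1}{2655621459} \approx -3.7656 \cdot 10^{-10}$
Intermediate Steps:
$\frac{1}{\left(-28249 + \left(-101 + 134\right) \left(-40\right)\right) 89811} = \frac{1}{-28249 + 33 \left(-40\right)} \frac{1}{89811} = \frac{1}{-28249 - 1320} \cdot \frac{1}{89811} = \frac{1}{-29569} \cdot \frac{1}{89811} = \left(- \frac{1}{29569}\right) \frac{1}{89811} = - \frac{1}{2655621459}$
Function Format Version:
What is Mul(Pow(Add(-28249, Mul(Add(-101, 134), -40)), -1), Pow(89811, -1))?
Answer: Rational(-1, 2655621459) ≈ -3.7656e-10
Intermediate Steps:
Mul(Pow(Add(-28249, Mul(Add(-101, 134), -40)), -1), Pow(89811, -1)) = Mul(Pow(Add(-28249, Mul(33, -40)), -1), Rational(1, 89811)) = Mul(Pow(Add(-28249, -1320), -1), Rational(1, 89811)) = Mul(Pow(-29569, -1), Rational(1, 89811)) = Mul(Rational(-1, 29569), Rational(1, 89811)) = Rational(-1, 2655621459)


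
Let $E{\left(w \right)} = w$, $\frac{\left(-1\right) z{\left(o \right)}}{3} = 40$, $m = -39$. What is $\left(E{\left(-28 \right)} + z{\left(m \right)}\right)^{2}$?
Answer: $21904$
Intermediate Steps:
$z{\left(o \right)} = -120$ ($z{\left(o \right)} = \left(-3\right) 40 = -120$)
$\left(E{\left(-28 \right)} + z{\left(m \right)}\right)^{2} = \left(-28 - 120\right)^{2} = \left(-148\right)^{2} = 21904$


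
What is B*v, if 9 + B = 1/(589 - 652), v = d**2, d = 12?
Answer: -9088/7 ≈ -1298.3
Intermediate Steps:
v = 144 (v = 12**2 = 144)
B = -568/63 (B = -9 + 1/(589 - 652) = -9 + 1/(-63) = -9 - 1/63 = -568/63 ≈ -9.0159)
B*v = -568/63*144 = -9088/7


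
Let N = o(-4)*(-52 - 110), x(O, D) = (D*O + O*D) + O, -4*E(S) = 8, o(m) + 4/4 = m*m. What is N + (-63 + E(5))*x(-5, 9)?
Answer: 3745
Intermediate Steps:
o(m) = -1 + m**2 (o(m) = -1 + m*m = -1 + m**2)
E(S) = -2 (E(S) = -1/4*8 = -2)
x(O, D) = O + 2*D*O (x(O, D) = (D*O + D*O) + O = 2*D*O + O = O + 2*D*O)
N = -2430 (N = (-1 + (-4)**2)*(-52 - 110) = (-1 + 16)*(-162) = 15*(-162) = -2430)
N + (-63 + E(5))*x(-5, 9) = -2430 + (-63 - 2)*(-5*(1 + 2*9)) = -2430 - (-325)*(1 + 18) = -2430 - (-325)*19 = -2430 - 65*(-95) = -2430 + 6175 = 3745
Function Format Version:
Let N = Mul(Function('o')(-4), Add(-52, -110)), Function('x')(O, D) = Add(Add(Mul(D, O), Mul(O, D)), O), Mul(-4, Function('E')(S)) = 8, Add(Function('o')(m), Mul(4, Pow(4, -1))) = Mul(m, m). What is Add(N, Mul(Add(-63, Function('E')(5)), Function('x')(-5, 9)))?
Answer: 3745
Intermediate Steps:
Function('o')(m) = Add(-1, Pow(m, 2)) (Function('o')(m) = Add(-1, Mul(m, m)) = Add(-1, Pow(m, 2)))
Function('E')(S) = -2 (Function('E')(S) = Mul(Rational(-1, 4), 8) = -2)
Function('x')(O, D) = Add(O, Mul(2, D, O)) (Function('x')(O, D) = Add(Add(Mul(D, O), Mul(D, O)), O) = Add(Mul(2, D, O), O) = Add(O, Mul(2, D, O)))
N = -2430 (N = Mul(Add(-1, Pow(-4, 2)), Add(-52, -110)) = Mul(Add(-1, 16), -162) = Mul(15, -162) = -2430)
Add(N, Mul(Add(-63, Function('E')(5)), Function('x')(-5, 9))) = Add(-2430, Mul(Add(-63, -2), Mul(-5, Add(1, Mul(2, 9))))) = Add(-2430, Mul(-65, Mul(-5, Add(1, 18)))) = Add(-2430, Mul(-65, Mul(-5, 19))) = Add(-2430, Mul(-65, -95)) = Add(-2430, 6175) = 3745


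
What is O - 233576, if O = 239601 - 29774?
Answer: -23749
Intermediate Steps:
O = 209827
O - 233576 = 209827 - 233576 = -23749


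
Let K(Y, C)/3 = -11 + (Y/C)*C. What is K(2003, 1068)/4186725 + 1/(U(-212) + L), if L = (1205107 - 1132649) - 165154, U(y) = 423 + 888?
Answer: 36128669/25506924275 ≈ 0.0014164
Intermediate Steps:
U(y) = 1311
L = -92696 (L = 72458 - 165154 = -92696)
K(Y, C) = -33 + 3*Y (K(Y, C) = 3*(-11 + (Y/C)*C) = 3*(-11 + Y) = -33 + 3*Y)
K(2003, 1068)/4186725 + 1/(U(-212) + L) = (-33 + 3*2003)/4186725 + 1/(1311 - 92696) = (-33 + 6009)*(1/4186725) + 1/(-91385) = 5976*(1/4186725) - 1/91385 = 1992/1395575 - 1/91385 = 36128669/25506924275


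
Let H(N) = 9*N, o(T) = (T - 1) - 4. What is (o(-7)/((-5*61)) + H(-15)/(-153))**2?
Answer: 22838841/26884225 ≈ 0.84953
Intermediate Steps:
o(T) = -5 + T (o(T) = (-1 + T) - 4 = -5 + T)
(o(-7)/((-5*61)) + H(-15)/(-153))**2 = ((-5 - 7)/((-5*61)) + (9*(-15))/(-153))**2 = (-12/(-305) - 135*(-1/153))**2 = (-12*(-1/305) + 15/17)**2 = (12/305 + 15/17)**2 = (4779/5185)**2 = 22838841/26884225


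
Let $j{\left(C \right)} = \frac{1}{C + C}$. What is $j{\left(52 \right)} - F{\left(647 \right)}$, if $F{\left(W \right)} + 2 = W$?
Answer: $- \frac{67079}{104} \approx -644.99$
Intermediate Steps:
$F{\left(W \right)} = -2 + W$
$j{\left(C \right)} = \frac{1}{2 C}$
$j{\left(52 \right)} - F{\left(647 \right)} = \frac{1}{2 \cdot 52} - \left(-2 + 647\right) = \frac{1}{2} \cdot \frac{1}{52} - 645 = \frac{1}{104} - 645 = - \frac{67079}{104}$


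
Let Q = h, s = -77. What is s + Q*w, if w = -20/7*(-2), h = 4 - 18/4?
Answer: -559/7 ≈ -79.857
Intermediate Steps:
h = -½ (h = 4 - 18/4 = 4 - 6*¾ = 4 - 9/2 = -½ ≈ -0.50000)
Q = -½ ≈ -0.50000
w = 40/7 (w = -20*⅐*(-2) = -20/7*(-2) = 40/7 ≈ 5.7143)
s + Q*w = -77 - ½*40/7 = -77 - 20/7 = -559/7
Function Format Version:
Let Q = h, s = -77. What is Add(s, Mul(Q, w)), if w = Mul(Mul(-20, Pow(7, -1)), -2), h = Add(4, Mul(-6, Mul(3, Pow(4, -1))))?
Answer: Rational(-559, 7) ≈ -79.857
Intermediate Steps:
h = Rational(-1, 2) (h = Add(4, Mul(-6, Mul(3, Rational(1, 4)))) = Add(4, Mul(-6, Rational(3, 4))) = Add(4, Rational(-9, 2)) = Rational(-1, 2) ≈ -0.50000)
Q = Rational(-1, 2) ≈ -0.50000
w = Rational(40, 7) (w = Mul(Mul(-20, Rational(1, 7)), -2) = Mul(Rational(-20, 7), -2) = Rational(40, 7) ≈ 5.7143)
Add(s, Mul(Q, w)) = Add(-77, Mul(Rational(-1, 2), Rational(40, 7))) = Add(-77, Rational(-20, 7)) = Rational(-559, 7)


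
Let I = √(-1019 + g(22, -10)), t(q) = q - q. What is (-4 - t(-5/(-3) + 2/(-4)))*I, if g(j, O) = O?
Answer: -28*I*√21 ≈ -128.31*I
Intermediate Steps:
t(q) = 0
I = 7*I*√21 (I = √(-1019 - 10) = √(-1029) = 7*I*√21 ≈ 32.078*I)
(-4 - t(-5/(-3) + 2/(-4)))*I = (-4 - 1*0)*(7*I*√21) = (-4 + 0)*(7*I*√21) = -28*I*√21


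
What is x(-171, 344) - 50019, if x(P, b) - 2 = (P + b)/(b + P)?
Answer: -50016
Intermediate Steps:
x(P, b) = 3 (x(P, b) = 2 + (P + b)/(b + P) = 2 + (P + b)/(P + b) = 2 + 1 = 3)
x(-171, 344) - 50019 = 3 - 50019 = -50016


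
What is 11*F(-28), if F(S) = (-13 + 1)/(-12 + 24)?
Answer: -11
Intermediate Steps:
F(S) = -1 (F(S) = -12/12 = -12*1/12 = -1)
11*F(-28) = 11*(-1) = -11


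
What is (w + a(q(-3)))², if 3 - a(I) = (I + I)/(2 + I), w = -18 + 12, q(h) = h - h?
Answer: 9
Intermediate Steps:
q(h) = 0
w = -6
a(I) = 3 - 2*I/(2 + I) (a(I) = 3 - (I + I)/(2 + I) = 3 - 2*I/(2 + I))
(w + a(q(-3)))² = (-6 + (6 + 0)/(2 + 0))² = (-6 + 6/2)² = (-6 + (½)*6)² = (-6 + 3)² = (-3)² = 9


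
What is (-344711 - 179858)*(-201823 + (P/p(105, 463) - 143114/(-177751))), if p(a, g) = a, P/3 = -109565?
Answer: 19110328668145992/177751 ≈ 1.0751e+11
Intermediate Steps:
P = -328695 (P = 3*(-109565) = -328695)
(-344711 - 179858)*(-201823 + (P/p(105, 463) - 143114/(-177751))) = (-344711 - 179858)*(-201823 + (-328695/105 - 143114/(-177751))) = -524569*(-201823 + (-328695*1/105 - 143114*(-1/177751))) = -524569*(-201823 + (-21913/7 + 143114/177751)) = -524569*(-201823 - 556293695/177751) = -524569*(-36430533768/177751) = 19110328668145992/177751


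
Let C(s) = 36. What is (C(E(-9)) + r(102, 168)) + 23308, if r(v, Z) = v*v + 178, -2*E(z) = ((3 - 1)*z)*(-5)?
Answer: 33926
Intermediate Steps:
E(z) = 5*z (E(z) = -(3 - 1)*z*(-5)/2 = -2*z*(-5)/2 = -(-5)*z = 5*z)
r(v, Z) = 178 + v**2 (r(v, Z) = v**2 + 178 = 178 + v**2)
(C(E(-9)) + r(102, 168)) + 23308 = (36 + (178 + 102**2)) + 23308 = (36 + (178 + 10404)) + 23308 = (36 + 10582) + 23308 = 10618 + 23308 = 33926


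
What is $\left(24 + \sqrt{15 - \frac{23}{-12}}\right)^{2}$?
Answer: $\frac{\left(144 + \sqrt{609}\right)^{2}}{36} \approx 790.34$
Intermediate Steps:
$\left(24 + \sqrt{15 - \frac{23}{-12}}\right)^{2} = \left(24 + \sqrt{15 - - \frac{23}{12}}\right)^{2} = \left(24 + \sqrt{15 + \frac{23}{12}}\right)^{2} = \left(24 + \sqrt{\frac{203}{12}}\right)^{2} = \left(24 + \frac{\sqrt{609}}{6}\right)^{2}$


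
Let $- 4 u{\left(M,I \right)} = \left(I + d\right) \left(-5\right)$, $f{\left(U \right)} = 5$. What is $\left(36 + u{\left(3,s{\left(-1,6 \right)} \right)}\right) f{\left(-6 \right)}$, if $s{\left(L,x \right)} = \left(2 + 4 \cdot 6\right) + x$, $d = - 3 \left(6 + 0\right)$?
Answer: $\frac{535}{2} \approx 267.5$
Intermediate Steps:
$d = -18$ ($d = \left(-3\right) 6 = -18$)
$s{\left(L,x \right)} = 26 + x$ ($s{\left(L,x \right)} = \left(2 + 24\right) + x = 26 + x$)
$u{\left(M,I \right)} = - \frac{45}{2} + \frac{5 I}{4}$ ($u{\left(M,I \right)} = - \frac{\left(I - 18\right) \left(-5\right)}{4} = - \frac{\left(-18 + I\right) \left(-5\right)}{4} = - \frac{90 - 5 I}{4} = - \frac{45}{2} + \frac{5 I}{4}$)
$\left(36 + u{\left(3,s{\left(-1,6 \right)} \right)}\right) f{\left(-6 \right)} = \left(36 - \left(\frac{45}{2} - \frac{5 \left(26 + 6\right)}{4}\right)\right) 5 = \left(36 + \left(- \frac{45}{2} + \frac{5}{4} \cdot 32\right)\right) 5 = \left(36 + \left(- \frac{45}{2} + 40\right)\right) 5 = \left(36 + \frac{35}{2}\right) 5 = \frac{107}{2} \cdot 5 = \frac{535}{2}$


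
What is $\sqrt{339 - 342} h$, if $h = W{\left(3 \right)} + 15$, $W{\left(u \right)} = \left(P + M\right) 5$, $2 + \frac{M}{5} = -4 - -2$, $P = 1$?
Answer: $- 80 i \sqrt{3} \approx - 138.56 i$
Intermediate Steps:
$M = -20$ ($M = -10 + 5 \left(-4 - -2\right) = -10 + 5 \left(-4 + 2\right) = -10 + 5 \left(-2\right) = -10 - 10 = -20$)
$W{\left(u \right)} = -95$ ($W{\left(u \right)} = \left(1 - 20\right) 5 = \left(-19\right) 5 = -95$)
$h = -80$ ($h = -95 + 15 = -80$)
$\sqrt{339 - 342} h = \sqrt{339 - 342} \left(-80\right) = \sqrt{-3} \left(-80\right) = i \sqrt{3} \left(-80\right) = - 80 i \sqrt{3}$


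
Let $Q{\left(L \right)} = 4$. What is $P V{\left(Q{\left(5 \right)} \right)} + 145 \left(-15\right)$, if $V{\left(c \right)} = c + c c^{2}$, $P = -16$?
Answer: $-3263$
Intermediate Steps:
$V{\left(c \right)} = c + c^{3}$
$P V{\left(Q{\left(5 \right)} \right)} + 145 \left(-15\right) = - 16 \left(4 + 4^{3}\right) + 145 \left(-15\right) = - 16 \left(4 + 64\right) - 2175 = \left(-16\right) 68 - 2175 = -1088 - 2175 = -3263$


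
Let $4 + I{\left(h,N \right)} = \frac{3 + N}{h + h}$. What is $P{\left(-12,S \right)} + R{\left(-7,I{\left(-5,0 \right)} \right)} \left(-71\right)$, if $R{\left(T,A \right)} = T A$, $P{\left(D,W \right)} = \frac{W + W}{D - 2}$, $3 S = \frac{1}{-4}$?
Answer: $- \frac{897577}{420} \approx -2137.1$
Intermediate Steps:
$I{\left(h,N \right)} = -4 + \frac{3 + N}{2 h}$ ($I{\left(h,N \right)} = -4 + \frac{3 + N}{h + h} = -4 + \frac{3 + N}{2 h}$)
$S = - \frac{1}{12}$ ($S = \frac{1}{3 \left(-4\right)} = \frac{1}{3} \left(- \frac{1}{4}\right) = - \frac{1}{12} \approx -0.083333$)
$P{\left(D,W \right)} = \frac{2 W}{-2 + D}$
$R{\left(T,A \right)} = A T$
$P{\left(-12,S \right)} + R{\left(-7,I{\left(-5,0 \right)} \right)} \left(-71\right) = 2 \left(- \frac{1}{12}\right) \frac{1}{-2 - 12} + \frac{3 + 0 - -40}{2 \left(-5\right)} \left(-7\right) \left(-71\right) = 2 \left(- \frac{1}{12}\right) \frac{1}{-14} + \frac{1}{2} \left(- \frac{1}{5}\right) \left(3 + 0 + 40\right) \left(-7\right) \left(-71\right) = 2 \left(- \frac{1}{12}\right) \left(- \frac{1}{14}\right) + \frac{1}{2} \left(- \frac{1}{5}\right) 43 \left(-7\right) \left(-71\right) = \frac{1}{84} + \left(- \frac{43}{10}\right) \left(-7\right) \left(-71\right) = \frac{1}{84} + \frac{301}{10} \left(-71\right) = \frac{1}{84} - \frac{21371}{10} = - \frac{897577}{420}$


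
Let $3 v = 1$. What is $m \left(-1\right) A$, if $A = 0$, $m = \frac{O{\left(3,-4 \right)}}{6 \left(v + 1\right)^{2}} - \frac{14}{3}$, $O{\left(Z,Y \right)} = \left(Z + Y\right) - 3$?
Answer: $0$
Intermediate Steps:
$v = \frac{1}{3}$ ($v = \frac{1}{3} \cdot 1 = \frac{1}{3} \approx 0.33333$)
$O{\left(Z,Y \right)} = -3 + Y + Z$ ($O{\left(Z,Y \right)} = \left(Y + Z\right) - 3 = -3 + Y + Z$)
$m = - \frac{121}{24}$ ($m = \frac{-3 - 4 + 3}{6 \left(\frac{1}{3} + 1\right)^{2}} - \frac{14}{3} = - \frac{4}{6 \left(\frac{4}{3}\right)^{2}} - \frac{14}{3} = - \frac{4}{6 \cdot \frac{16}{9}} - \frac{14}{3} = - \frac{4}{\frac{32}{3}} - \frac{14}{3} = \left(-4\right) \frac{3}{32} - \frac{14}{3} = - \frac{3}{8} - \frac{14}{3} = - \frac{121}{24} \approx -5.0417$)
$m \left(-1\right) A = \left(- \frac{121}{24}\right) \left(-1\right) 0 = \frac{121}{24} \cdot 0 = 0$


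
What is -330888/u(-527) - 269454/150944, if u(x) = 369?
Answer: -8340831133/9283056 ≈ -898.50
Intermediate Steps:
-330888/u(-527) - 269454/150944 = -330888/369 - 269454/150944 = -330888*1/369 - 269454*1/150944 = -110296/123 - 134727/75472 = -8340831133/9283056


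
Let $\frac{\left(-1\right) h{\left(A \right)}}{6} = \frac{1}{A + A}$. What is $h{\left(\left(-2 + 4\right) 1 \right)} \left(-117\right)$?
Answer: $\frac{351}{2} \approx 175.5$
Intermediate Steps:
$h{\left(A \right)} = - \frac{3}{A}$ ($h{\left(A \right)} = - \frac{6}{A + A} = - \frac{6}{2 A} = - 6 \frac{1}{2 A} = - \frac{3}{A}$)
$h{\left(\left(-2 + 4\right) 1 \right)} \left(-117\right) = - \frac{3}{\left(-2 + 4\right) 1} \left(-117\right) = - \frac{3}{2 \cdot 1} \left(-117\right) = - \frac{3}{2} \left(-117\right) = \left(-3\right) \frac{1}{2} \left(-117\right) = \left(- \frac{3}{2}\right) \left(-117\right) = \frac{351}{2}$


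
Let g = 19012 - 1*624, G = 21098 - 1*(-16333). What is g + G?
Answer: 55819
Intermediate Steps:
G = 37431 (G = 21098 + 16333 = 37431)
g = 18388 (g = 19012 - 624 = 18388)
g + G = 18388 + 37431 = 55819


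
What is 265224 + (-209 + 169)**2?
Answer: 266824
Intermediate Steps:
265224 + (-209 + 169)**2 = 265224 + (-40)**2 = 265224 + 1600 = 266824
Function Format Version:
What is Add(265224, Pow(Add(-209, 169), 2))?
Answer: 266824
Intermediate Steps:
Add(265224, Pow(Add(-209, 169), 2)) = Add(265224, Pow(-40, 2)) = Add(265224, 1600) = 266824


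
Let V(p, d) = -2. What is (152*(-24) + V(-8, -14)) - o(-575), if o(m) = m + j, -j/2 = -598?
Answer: -4271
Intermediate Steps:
j = 1196 (j = -2*(-598) = 1196)
o(m) = 1196 + m (o(m) = m + 1196 = 1196 + m)
(152*(-24) + V(-8, -14)) - o(-575) = (152*(-24) - 2) - (1196 - 575) = (-3648 - 2) - 1*621 = -3650 - 621 = -4271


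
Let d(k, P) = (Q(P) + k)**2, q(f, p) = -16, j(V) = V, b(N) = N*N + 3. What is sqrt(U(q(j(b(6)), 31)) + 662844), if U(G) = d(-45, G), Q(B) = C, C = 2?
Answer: sqrt(664693) ≈ 815.29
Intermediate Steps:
b(N) = 3 + N**2 (b(N) = N**2 + 3 = 3 + N**2)
Q(B) = 2
d(k, P) = (2 + k)**2
U(G) = 1849 (U(G) = (2 - 45)**2 = (-43)**2 = 1849)
sqrt(U(q(j(b(6)), 31)) + 662844) = sqrt(1849 + 662844) = sqrt(664693)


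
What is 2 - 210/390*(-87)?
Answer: 635/13 ≈ 48.846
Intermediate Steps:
2 - 210/390*(-87) = 2 - 210*1/390*(-87) = 2 - 7/13*(-87) = 2 + 609/13 = 635/13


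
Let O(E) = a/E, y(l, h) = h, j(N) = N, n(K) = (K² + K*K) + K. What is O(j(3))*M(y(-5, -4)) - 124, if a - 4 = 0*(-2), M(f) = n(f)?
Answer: -260/3 ≈ -86.667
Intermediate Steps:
n(K) = K + 2*K² (n(K) = (K² + K²) + K = 2*K² + K = K + 2*K²)
M(f) = f*(1 + 2*f)
a = 4 (a = 4 + 0*(-2) = 4 + 0 = 4)
O(E) = 4/E
O(j(3))*M(y(-5, -4)) - 124 = (4/3)*(-4*(1 + 2*(-4))) - 124 = (4*(⅓))*(-4*(1 - 8)) - 124 = 4*(-4*(-7))/3 - 124 = (4/3)*28 - 124 = 112/3 - 124 = -260/3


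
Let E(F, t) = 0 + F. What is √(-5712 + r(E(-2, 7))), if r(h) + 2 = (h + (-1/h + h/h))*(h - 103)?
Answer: 13*I*√134/2 ≈ 75.243*I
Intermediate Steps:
E(F, t) = F
r(h) = -2 + (-103 + h)*(1 + h - 1/h) (r(h) = -2 + (h + (-1/h + h/h))*(h - 103) = -2 + (h + (-1/h + 1))*(-103 + h) = -2 + (h + (1 - 1/h))*(-103 + h) = -2 + (1 + h - 1/h)*(-103 + h) = -2 + (-103 + h)*(1 + h - 1/h))
√(-5712 + r(E(-2, 7))) = √(-5712 + (-106 + (-2)² - 102*(-2) + 103/(-2))) = √(-5712 + (-106 + 4 + 204 + 103*(-½))) = √(-5712 + (-106 + 4 + 204 - 103/2)) = √(-5712 + 101/2) = √(-11323/2) = 13*I*√134/2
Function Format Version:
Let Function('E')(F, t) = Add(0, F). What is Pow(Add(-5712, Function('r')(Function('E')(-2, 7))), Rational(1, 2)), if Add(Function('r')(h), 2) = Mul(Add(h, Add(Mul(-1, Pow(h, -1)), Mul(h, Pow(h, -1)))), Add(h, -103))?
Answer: Mul(Rational(13, 2), I, Pow(134, Rational(1, 2))) ≈ Mul(75.243, I)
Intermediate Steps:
Function('E')(F, t) = F
Function('r')(h) = Add(-2, Mul(Add(-103, h), Add(1, h, Mul(-1, Pow(h, -1))))) (Function('r')(h) = Add(-2, Mul(Add(h, Add(Mul(-1, Pow(h, -1)), Mul(h, Pow(h, -1)))), Add(h, -103))) = Add(-2, Mul(Add(h, Add(Mul(-1, Pow(h, -1)), 1)), Add(-103, h))) = Add(-2, Mul(Add(h, Add(1, Mul(-1, Pow(h, -1)))), Add(-103, h))) = Add(-2, Mul(Add(1, h, Mul(-1, Pow(h, -1))), Add(-103, h))) = Add(-2, Mul(Add(-103, h), Add(1, h, Mul(-1, Pow(h, -1))))))
Pow(Add(-5712, Function('r')(Function('E')(-2, 7))), Rational(1, 2)) = Pow(Add(-5712, Add(-106, Pow(-2, 2), Mul(-102, -2), Mul(103, Pow(-2, -1)))), Rational(1, 2)) = Pow(Add(-5712, Add(-106, 4, 204, Mul(103, Rational(-1, 2)))), Rational(1, 2)) = Pow(Add(-5712, Add(-106, 4, 204, Rational(-103, 2))), Rational(1, 2)) = Pow(Add(-5712, Rational(101, 2)), Rational(1, 2)) = Pow(Rational(-11323, 2), Rational(1, 2)) = Mul(Rational(13, 2), I, Pow(134, Rational(1, 2)))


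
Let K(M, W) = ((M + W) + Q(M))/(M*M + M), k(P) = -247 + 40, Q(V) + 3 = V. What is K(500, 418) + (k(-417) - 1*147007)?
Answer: -7375421117/50100 ≈ -1.4721e+5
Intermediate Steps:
Q(V) = -3 + V
k(P) = -207
K(M, W) = (-3 + W + 2*M)/(M + M²) (K(M, W) = ((M + W) + (-3 + M))/(M*M + M) = (-3 + W + 2*M)/(M² + M) = (-3 + W + 2*M)/(M + M²))
K(500, 418) + (k(-417) - 1*147007) = (-3 + 418 + 2*500)/(500*(1 + 500)) + (-207 - 1*147007) = (1/500)*(-3 + 418 + 1000)/501 + (-207 - 147007) = (1/500)*(1/501)*1415 - 147214 = 283/50100 - 147214 = -7375421117/50100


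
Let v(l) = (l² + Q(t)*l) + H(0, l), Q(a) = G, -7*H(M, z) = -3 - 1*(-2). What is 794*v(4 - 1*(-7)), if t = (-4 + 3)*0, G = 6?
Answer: 1040140/7 ≈ 1.4859e+5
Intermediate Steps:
H(M, z) = ⅐ (H(M, z) = -(-3 - 1*(-2))/7 = -(-3 + 2)/7 = -⅐*(-1) = ⅐)
t = 0 (t = -1*0 = 0)
Q(a) = 6
v(l) = ⅐ + l² + 6*l (v(l) = (l² + 6*l) + ⅐ = ⅐ + l² + 6*l)
794*v(4 - 1*(-7)) = 794*(⅐ + (4 - 1*(-7))² + 6*(4 - 1*(-7))) = 794*(⅐ + (4 + 7)² + 6*(4 + 7)) = 794*(⅐ + 11² + 6*11) = 794*(⅐ + 121 + 66) = 794*(1310/7) = 1040140/7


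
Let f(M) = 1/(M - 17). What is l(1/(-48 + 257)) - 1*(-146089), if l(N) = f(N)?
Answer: 518907919/3552 ≈ 1.4609e+5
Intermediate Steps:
f(M) = 1/(-17 + M)
l(N) = 1/(-17 + N)
l(1/(-48 + 257)) - 1*(-146089) = 1/(-17 + 1/(-48 + 257)) - 1*(-146089) = 1/(-17 + 1/209) + 146089 = 1/(-3552/209) + 146089 = -209/3552 + 146089 = 518907919/3552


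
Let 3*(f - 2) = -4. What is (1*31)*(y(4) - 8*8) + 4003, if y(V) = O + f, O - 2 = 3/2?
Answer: 12889/6 ≈ 2148.2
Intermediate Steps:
O = 7/2 (O = 2 + 3/2 = 7/2 ≈ 3.5000)
f = ⅔ (f = 2 + (⅓)*(-4) = 2 - 4/3 = ⅔ ≈ 0.66667)
y(V) = 25/6 (y(V) = 7/2 + ⅔ = 25/6)
(1*31)*(y(4) - 8*8) + 4003 = (1*31)*(25/6 - 8*8) + 4003 = 31*(25/6 - 64) + 4003 = 31*(-359/6) + 4003 = -11129/6 + 4003 = 12889/6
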